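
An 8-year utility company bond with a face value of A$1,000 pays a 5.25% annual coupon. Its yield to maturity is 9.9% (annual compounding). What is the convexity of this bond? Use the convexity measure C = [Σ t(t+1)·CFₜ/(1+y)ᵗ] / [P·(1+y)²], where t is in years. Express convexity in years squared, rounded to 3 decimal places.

45.104

With y = 0.099:
  t   CF        PV=CF/(1+0.099)^t    t·PV        t(t+1)·PV
  1        52.50        47.7707        47.7707          95.5414
  2        52.50        43.4674        86.9349         260.8046
  3        52.50        39.5518       118.6554         474.6216
  4        52.50        35.9889       143.9556         719.7779
  5        52.50        32.7469       163.7347         982.4085
  6        52.50        29.7970       178.7823       1,251.4758
  7        52.50        27.1129       189.7901       1,518.3206
  8     1,052.50       494.5846     3,956.6766      35,610.0892
  Σ                    751.0203     4,886.3002      40,913.0395
P = 751.0203.
Convexity = Σ t(t+1)·PV / [P·(1+y)²] = 40,913.0395 / (751.0203 × 1.207801) = 45.10396.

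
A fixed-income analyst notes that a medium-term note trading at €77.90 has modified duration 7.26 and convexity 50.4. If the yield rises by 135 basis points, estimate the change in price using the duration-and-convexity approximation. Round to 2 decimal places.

Duration effect: -D_mod·Δy = -7.26 × (+0.0135) = -0.098010
Convexity effect: ½·C·(Δy)² = 0.5 × 50.4 × (0.0135)² = +0.0045927
ΔP/P ≈ -0.098010 + 0.0045927 = -0.0934173
ΔP ≈ 77.90 × (-0.0934173) = -7.27720767.

-€7.28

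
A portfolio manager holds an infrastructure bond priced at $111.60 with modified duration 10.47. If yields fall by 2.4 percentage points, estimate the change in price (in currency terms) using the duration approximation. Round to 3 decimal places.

Duration approximation: ΔP/P ≈ -D_mod · Δy = -10.47 × (-0.024) = +0.251280.
ΔP ≈ 111.60 × (+0.251280) = +28.042848.

+$28.043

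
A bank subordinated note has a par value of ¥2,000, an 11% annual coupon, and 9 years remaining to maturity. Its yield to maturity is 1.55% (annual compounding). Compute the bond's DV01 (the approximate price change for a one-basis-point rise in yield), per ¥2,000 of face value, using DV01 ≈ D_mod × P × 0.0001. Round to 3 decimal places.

Periodic yield y = 0.0155.
  t   CF        PV=CF/(1+0.0155)^t    t·PV
  1       220.00       216.6420       216.6420
  2       220.00       213.3354       426.6707
  3       220.00       210.0791       630.2374
  4       220.00       206.8726       827.4904
  5       220.00       203.7150     1,018.5751
  6       220.00       200.6056     1,203.6338
  7       220.00       197.5437     1,382.8059
  8       220.00       194.5285     1,556.2281
  9     2,220.00     1,933.0079    17,397.0709
  Σ                  3,576.3299    24,659.3543
P = 3,576.3299; D_Mac = 6.89516 yrs; D_mod = 6.78991 yrs.
DV01 ≈ 6.78991 × 3,576.3299 × 0.0001 = 2.428297.

¥2.428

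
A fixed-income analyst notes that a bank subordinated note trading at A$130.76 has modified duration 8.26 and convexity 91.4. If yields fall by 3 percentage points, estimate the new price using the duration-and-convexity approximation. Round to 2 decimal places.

Duration effect: -D_mod·Δy = -8.26 × (-0.03) = +0.247800
Convexity effect: ½·C·(Δy)² = 0.5 × 91.4 × (-0.03)² = +0.0411300
ΔP/P ≈ +0.247800 + 0.0411300 = +0.288930
New price ≈ 130.76 × (1 + 0.288930) = 168.5404868.

A$168.54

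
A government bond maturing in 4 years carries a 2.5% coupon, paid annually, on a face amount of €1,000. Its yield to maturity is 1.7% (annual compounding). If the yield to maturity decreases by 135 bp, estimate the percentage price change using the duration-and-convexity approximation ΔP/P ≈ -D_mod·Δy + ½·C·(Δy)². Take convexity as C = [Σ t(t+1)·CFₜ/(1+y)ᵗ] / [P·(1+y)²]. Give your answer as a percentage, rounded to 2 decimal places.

With y = 0.017:
  t   CF        PV=CF/(1+0.017)^t    t·PV        t(t+1)·PV
  1        25.00        24.5821        24.5821          49.1642
  2        25.00        24.1712        48.3424         145.0272
  3        25.00        23.7672        71.3015         285.2058
  4     1,025.00       958.1645     3,832.6578      19,163.2890
  Σ                  1,030.6849     3,976.8838      19,642.6862
P = 1,030.6849; D_Mac = 3.85849 yrs; D_mod = 3.79399 yrs; C = 18.42608.
Duration effect: -3.79399 × (-0.0135) = +0.051219
Convexity effect: 0.5 × 18.42608 × (-0.0135)² = +0.0016791
ΔP/P ≈ +0.051219 + 0.0016791 = +0.052898 = +5.2898%.

+5.29%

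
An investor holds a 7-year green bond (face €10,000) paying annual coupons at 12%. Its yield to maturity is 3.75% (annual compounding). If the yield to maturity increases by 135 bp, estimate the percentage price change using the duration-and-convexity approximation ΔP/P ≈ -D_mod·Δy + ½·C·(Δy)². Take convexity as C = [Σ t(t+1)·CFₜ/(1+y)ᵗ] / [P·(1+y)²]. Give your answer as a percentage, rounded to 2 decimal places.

With y = 0.0375:
  t   CF        PV=CF/(1+0.0375)^t    t·PV        t(t+1)·PV
  1     1,200.00     1,156.6265     1,156.6265       2,313.2530
  2     1,200.00     1,114.8207     2,229.6415       6,688.9244
  3     1,200.00     1,074.5260     3,223.5780      12,894.3120
  4     1,200.00     1,035.6877     4,142.7509      20,713.7543
  5     1,200.00       998.2532     4,991.2661      29,947.5966
  6     1,200.00       962.1718     5,773.0307      40,411.2146
  7    11,200.00     8,655.6818    60,589.7729     484,718.1835
  Σ                 14,997.7678    82,106.6665     597,687.2384
P = 14,997.7678; D_Mac = 5.47459 yrs; D_mod = 5.27672 yrs; C = 37.02296.
Duration effect: -5.27672 × (+0.0135) = -0.071236
Convexity effect: 0.5 × 37.02296 × (0.0135)² = +0.0033737
ΔP/P ≈ -0.071236 + 0.0033737 = -0.067862 = -6.7862%.

-6.79%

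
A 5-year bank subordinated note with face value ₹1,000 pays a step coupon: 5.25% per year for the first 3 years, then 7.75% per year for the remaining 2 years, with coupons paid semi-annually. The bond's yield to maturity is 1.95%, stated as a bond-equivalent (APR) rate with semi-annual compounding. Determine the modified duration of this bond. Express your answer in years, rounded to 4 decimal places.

4.4535 years

Periodic yield y = 0.00975. First find Macaulay duration:
  t   CF        PV=CF/(1+0.00975)^t    t·PV
  1        26.25        25.9965        25.9965
  2        26.25        25.7455        51.4910
  3        26.25        25.4969        76.4908
  4        26.25        25.2507       101.0029
  5        26.25        25.0069       125.0345
  6        26.25        24.7654       148.5927
  7        38.75        36.2055       253.4386
  8        38.75        35.8559       286.8473
  9        38.75        35.5097       319.5873
  10    1,038.75       942.6976     9,426.9764
  Σ                  1,202.5308    10,815.4580
P = 1,202.5308; Macaulay duration = 10,815.4580 / 1,202.5308 = 8.99391 half-year periods = 4.49696 years.
Modified duration = D_Mac / (1 + y) = 4.49696 / 1.00975 = 4.45353 years.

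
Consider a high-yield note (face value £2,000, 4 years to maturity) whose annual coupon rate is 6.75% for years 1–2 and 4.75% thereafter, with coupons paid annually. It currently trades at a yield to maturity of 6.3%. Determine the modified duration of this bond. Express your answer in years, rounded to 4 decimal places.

Periodic yield y = 0.063. First find Macaulay duration:
  t   CF        PV=CF/(1+0.063)^t    t·PV
  1       135.00       126.9991       126.9991
  2       135.00       119.4723       238.9446
  3        95.00        79.0904       237.2712
  4     2,095.00     1,640.7823     6,563.1293
  Σ                  1,966.3441     7,166.3442
P = 1,966.3441; Macaulay duration = 7,166.3442 / 1,966.3441 = 3.64450 years.
Modified duration = D_Mac / (1 + y) = 3.64450 / 1.063 = 3.42851 years.

3.4285 years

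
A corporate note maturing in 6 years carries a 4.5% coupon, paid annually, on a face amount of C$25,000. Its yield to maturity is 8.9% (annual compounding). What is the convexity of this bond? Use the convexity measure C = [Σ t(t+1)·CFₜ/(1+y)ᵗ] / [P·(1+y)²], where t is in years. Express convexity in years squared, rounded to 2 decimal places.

With y = 0.089:
  t   CF        PV=CF/(1+0.089)^t    t·PV        t(t+1)·PV
  1     1,125.00     1,033.0579     1,033.0579       2,066.1157
  2     1,125.00       948.6298     1,897.2596       5,691.7788
  3     1,125.00       871.1017     2,613.3052      10,453.2209
  4     1,125.00       799.9098     3,199.6391      15,998.1955
  5     1,125.00       734.5361     3,672.6803      22,036.0819
  6    26,125.00    15,663.5075    93,981.0453     657,867.3168
  Σ                 20,050.7428   106,396.9874     714,112.7097
P = 20,050.7428.
Convexity = Σ t(t+1)·PV / [P·(1+y)²] = 714,112.7097 / (20,050.7428 × 1.185921) = 30.03174.

30.03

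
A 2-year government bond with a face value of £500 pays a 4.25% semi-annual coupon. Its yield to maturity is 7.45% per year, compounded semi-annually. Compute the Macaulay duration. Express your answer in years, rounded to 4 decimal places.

1.9363 years

Periodic yield y = 0.03725. Discount each cash flow and weight by its period:
  t   CF        PV=CF/(1+0.03725)^t    t·PV
  1       10.625        10.2434        10.2434
  2       10.625         9.8756        19.7511
  3       10.625         9.5209        28.5627
  4      510.625       441.1317     1,764.5269
  Σ                    470.7716     1,823.0842
Price P = Σ PV = 470.7716.
Macaulay duration = Σ(t·PV) / P = 1,823.0842 / 470.7716 = 3.87254 half-year periods.
In years: 3.87254 / 2 = 1.93627 years.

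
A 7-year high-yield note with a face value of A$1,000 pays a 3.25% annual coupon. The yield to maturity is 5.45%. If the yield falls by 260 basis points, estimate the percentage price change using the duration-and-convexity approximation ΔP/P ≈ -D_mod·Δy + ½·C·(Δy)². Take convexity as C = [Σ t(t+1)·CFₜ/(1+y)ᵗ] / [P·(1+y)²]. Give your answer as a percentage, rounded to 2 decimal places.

With y = 0.0545:
  t   CF        PV=CF/(1+0.0545)^t    t·PV        t(t+1)·PV
  1        32.50        30.8203        30.8203          61.6406
  2        32.50        29.2274        58.4548         175.3644
  3        32.50        27.7168        83.1505         332.6020
  4        32.50        26.2843       105.1373         525.6867
  5        32.50        24.9259       124.6294         747.7763
  6        32.50        23.6376       141.8258         992.7803
  7     1,032.50       712.1377     4,984.9638      39,879.7107
  Σ                    874.7501     5,528.9819      42,715.5610
P = 874.7501; D_Mac = 6.32064 yrs; D_mod = 5.99397 yrs; C = 43.91460.
Duration effect: -5.99397 × (-0.026) = +0.155843
Convexity effect: 0.5 × 43.91460 × (-0.026)² = +0.0148431
ΔP/P ≈ +0.155843 + 0.0148431 = +0.170686 = +17.0686%.

+17.07%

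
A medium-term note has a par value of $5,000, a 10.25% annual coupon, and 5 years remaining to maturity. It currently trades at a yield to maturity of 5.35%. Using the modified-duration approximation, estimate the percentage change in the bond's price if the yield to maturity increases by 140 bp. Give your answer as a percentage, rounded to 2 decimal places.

-5.63%

Periodic yield y = 0.0535. Modified duration first:
  t   CF        PV=CF/(1+0.0535)^t    t·PV
  1       512.50       486.4737       486.4737
  2       512.50       461.7690       923.5380
  3       512.50       438.3190     1,314.9569
  4       512.50       416.0598     1,664.2390
  5     5,512.50     4,247.9158    21,239.5791
  Σ                  6,050.5372    25,628.7867
P = 6,050.5372; D_Mac = 4.23579 yrs; D_mod = 4.23579/(1+0.0535) = 4.02068 yrs.
ΔP/P ≈ -D_mod · Δy = -4.02068 × (+0.014) = -0.056290 = -5.6290%.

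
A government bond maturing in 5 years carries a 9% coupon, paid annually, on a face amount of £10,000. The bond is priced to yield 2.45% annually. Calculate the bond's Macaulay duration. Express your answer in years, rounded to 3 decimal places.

Periodic yield y = 0.0245. Discount each cash flow and weight by its year:
  t   CF        PV=CF/(1+0.0245)^t    t·PV
  1       900.00       878.4773       878.4773
  2       900.00       857.4693     1,714.9386
  3       900.00       836.9637     2,510.8911
  4       900.00       816.9485     3,267.7938
  5    10,900.00     9,657.5438    48,287.7188
  Σ                 13,047.4025    56,659.8196
Price P = Σ PV = 13,047.4025.
Macaulay duration = Σ(t·PV) / P = 56,659.8196 / 13,047.4025 = 4.34261 years.

4.343 years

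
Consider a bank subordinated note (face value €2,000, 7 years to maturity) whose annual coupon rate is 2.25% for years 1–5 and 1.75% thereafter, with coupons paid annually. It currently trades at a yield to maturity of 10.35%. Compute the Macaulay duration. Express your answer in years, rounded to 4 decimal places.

Periodic yield y = 0.1035. Discount each cash flow and weight by its year:
  t   CF        PV=CF/(1+0.1035)^t    t·PV
  1        45.00        40.7793        40.7793
  2        45.00        36.9545        73.9091
  3        45.00        33.4885       100.4655
  4        45.00        30.3475       121.3901
  5        45.00        27.5011       137.5057
  6        35.00        19.3836       116.3015
  7     2,035.00     1,021.3111     7,149.1777
  Σ                  1,209.7657     7,739.5289
Price P = Σ PV = 1,209.7657.
Macaulay duration = Σ(t·PV) / P = 7,739.5289 / 1,209.7657 = 6.39754 years.

6.3975 years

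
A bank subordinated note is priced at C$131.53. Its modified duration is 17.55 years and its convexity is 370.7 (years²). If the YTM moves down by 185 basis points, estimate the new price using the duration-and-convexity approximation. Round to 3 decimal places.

C$182.578

Duration effect: -D_mod·Δy = -17.55 × (-0.0185) = +0.324675
Convexity effect: ½·C·(Δy)² = 0.5 × 370.7 × (-0.0185)² = +0.0634360375
ΔP/P ≈ +0.324675 + 0.0634360375 = +0.3881110375
New price ≈ 131.53 × (1 + 0.3881110375) = 182.578244762375.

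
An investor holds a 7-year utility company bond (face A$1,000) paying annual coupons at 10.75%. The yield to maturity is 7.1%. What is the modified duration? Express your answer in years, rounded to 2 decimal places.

Periodic yield y = 0.071. First find Macaulay duration:
  t   CF        PV=CF/(1+0.071)^t    t·PV
  1       107.50       100.3735       100.3735
  2       107.50        93.7194       187.4388
  3       107.50        87.5064       262.5193
  4       107.50        81.7054       326.8215
  5       107.50        76.2889       381.4443
  6       107.50        71.2314       427.3886
  7     1,107.50       685.2001     4,796.4009
  Σ                  1,196.0251     6,482.3869
P = 1,196.0251; Macaulay duration = 6,482.3869 / 1,196.0251 = 5.41994 years.
Modified duration = D_Mac / (1 + y) = 5.41994 / 1.071 = 5.06064 years.

5.06 years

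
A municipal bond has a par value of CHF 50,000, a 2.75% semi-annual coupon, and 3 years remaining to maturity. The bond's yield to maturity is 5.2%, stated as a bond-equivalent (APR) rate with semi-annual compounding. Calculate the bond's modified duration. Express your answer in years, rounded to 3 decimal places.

2.822 years

Periodic yield y = 0.026. First find Macaulay duration:
  t   CF        PV=CF/(1+0.026)^t    t·PV
  1       687.50       670.0780       670.0780
  2       687.50       653.0974     1,306.1949
  3       687.50       636.5472     1,909.6416
  4       687.50       620.4164     2,481.6655
  5       687.50       604.6943     3,023.4717
  6    50,687.50    43,452.6940   260,716.1638
  Σ                 46,637.5273   270,107.2155
P = 46,637.5273; Macaulay duration = 270,107.2155 / 46,637.5273 = 5.79163 half-year periods = 2.89581 years.
Modified duration = D_Mac / (1 + y) = 2.89581 / 1.026 = 2.82243 years.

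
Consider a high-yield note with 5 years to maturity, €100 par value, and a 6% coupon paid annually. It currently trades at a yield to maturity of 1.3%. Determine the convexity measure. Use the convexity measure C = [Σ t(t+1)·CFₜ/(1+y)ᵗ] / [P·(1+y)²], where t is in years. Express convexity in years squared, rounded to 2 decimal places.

With y = 0.013:
  t   CF        PV=CF/(1+0.013)^t    t·PV        t(t+1)·PV
  1         6.00         5.9230         5.9230          11.8460
  2         6.00         5.8470        11.6940          35.0819
  3         6.00         5.7720        17.3159          69.2635
  4         6.00         5.6979        22.7915         113.9576
  5       106.00        99.3708       496.8538       2,981.1230
  Σ                    122.6106       554.5782       3,211.2720
P = 122.6106.
Convexity = Σ t(t+1)·PV / [P·(1+y)²] = 3,211.2720 / (122.6106 × 1.026169) = 25.52291.

25.52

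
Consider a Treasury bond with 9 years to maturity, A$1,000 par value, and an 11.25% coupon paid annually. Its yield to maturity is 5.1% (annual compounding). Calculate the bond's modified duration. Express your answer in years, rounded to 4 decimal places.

Periodic yield y = 0.051. First find Macaulay duration:
  t   CF        PV=CF/(1+0.051)^t    t·PV
  1       112.50       107.0409       107.0409
  2       112.50       101.8467       203.6935
  3       112.50        96.9046       290.7138
  4       112.50        92.2023       368.8091
  5       112.50        87.7281       438.6407
  6       112.50        83.4711       500.8267
  7       112.50        79.4207       555.9446
  8       112.50        75.5668       604.5341
  9     1,112.50       711.0098     6,399.0880
  Σ                  1,435.1910     9,469.2914
P = 1,435.1910; Macaulay duration = 9,469.2914 / 1,435.1910 = 6.59793 years.
Modified duration = D_Mac / (1 + y) = 6.59793 / 1.051 = 6.27777 years.

6.2778 years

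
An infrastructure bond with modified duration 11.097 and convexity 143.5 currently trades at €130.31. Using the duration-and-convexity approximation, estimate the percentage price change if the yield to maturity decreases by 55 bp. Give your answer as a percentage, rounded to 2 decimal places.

+6.32%

Duration effect: -D_mod·Δy = -11.097 × (-0.0055) = +0.0610335
Convexity effect: ½·C·(Δy)² = 0.5 × 143.5 × (-0.0055)² = +0.0021704375
ΔP/P ≈ +0.0610335 + 0.0021704375 = +0.0632039375
= +6.32039375%.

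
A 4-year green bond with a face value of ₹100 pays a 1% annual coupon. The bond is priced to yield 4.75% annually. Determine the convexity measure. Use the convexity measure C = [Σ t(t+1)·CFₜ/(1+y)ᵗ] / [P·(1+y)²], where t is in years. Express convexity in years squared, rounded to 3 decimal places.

17.839

With y = 0.0475:
  t   CF        PV=CF/(1+0.0475)^t    t·PV        t(t+1)·PV
  1         1.00         0.9547         0.9547           1.9093
  2         1.00         0.9114         1.8227           5.4682
  3         1.00         0.8700         2.6101          10.4404
  4       101.00        83.8890       335.5562       1,677.7809
  Σ                     86.6251       340.9437       1,695.5988
P = 86.6251.
Convexity = Σ t(t+1)·PV / [P·(1+y)²] = 1,695.5988 / (86.6251 × 1.097256) = 17.83903.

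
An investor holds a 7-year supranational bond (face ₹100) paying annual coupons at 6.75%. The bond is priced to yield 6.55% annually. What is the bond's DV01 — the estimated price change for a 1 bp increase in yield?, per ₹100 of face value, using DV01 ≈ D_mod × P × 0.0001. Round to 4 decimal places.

₹0.0551

Periodic yield y = 0.0655.
  t   CF        PV=CF/(1+0.0655)^t    t·PV
  1         6.75         6.3351         6.3351
  2         6.75         5.9456        11.8912
  3         6.75         5.5801        16.7404
  4         6.75         5.2371        20.9484
  5         6.75         4.9151        24.5757
  6         6.75         4.6130        27.6780
  7       106.75        68.4690       479.2827
  Σ                    101.0950       587.4514
P = 101.0950; D_Mac = 5.81089 yrs; D_mod = 5.45367 yrs.
DV01 ≈ 5.45367 × 101.0950 × 0.0001 = 0.055134.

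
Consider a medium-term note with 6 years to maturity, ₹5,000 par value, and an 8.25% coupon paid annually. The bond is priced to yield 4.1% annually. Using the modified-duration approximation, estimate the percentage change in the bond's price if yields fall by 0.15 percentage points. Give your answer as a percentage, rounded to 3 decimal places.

Periodic yield y = 0.041. Modified duration first:
  t   CF        PV=CF/(1+0.041)^t    t·PV
  1       412.50       396.2536       396.2536
  2       412.50       380.6471       761.2941
  3       412.50       365.6552     1,096.9656
  4       412.50       351.2538     1,405.0152
  5       412.50       337.4196     1,687.0980
  6     5,412.50     4,252.9819    25,517.8913
  Σ                  6,084.2112    30,864.5179
P = 6,084.2112; D_Mac = 5.07289 yrs; D_mod = 5.07289/(1+0.041) = 4.87309 yrs.
ΔP/P ≈ -D_mod · Δy = -4.87309 × (-0.0015) = +0.007310 = +0.7310%.

+0.731%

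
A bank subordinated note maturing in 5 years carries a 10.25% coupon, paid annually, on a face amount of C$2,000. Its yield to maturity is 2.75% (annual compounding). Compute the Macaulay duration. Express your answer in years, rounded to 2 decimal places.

Periodic yield y = 0.0275. Discount each cash flow and weight by its year:
  t   CF        PV=CF/(1+0.0275)^t    t·PV
  1       205.00       199.5134       199.5134
  2       205.00       194.1736       388.3472
  3       205.00       188.9767       566.9302
  4       205.00       183.9190       735.6759
  5     2,205.00     1,925.3046     9,626.5228
  Σ                  2,691.8873    11,516.9896
Price P = Σ PV = 2,691.8873.
Macaulay duration = Σ(t·PV) / P = 11,516.9896 / 2,691.8873 = 4.27841 years.

4.28 years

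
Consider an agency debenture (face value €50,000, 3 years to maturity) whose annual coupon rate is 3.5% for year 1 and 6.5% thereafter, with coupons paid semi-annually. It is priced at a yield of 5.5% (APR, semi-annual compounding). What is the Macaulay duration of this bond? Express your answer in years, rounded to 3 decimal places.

2.836 years

Periodic yield y = 0.0275. Discount each cash flow and weight by its period:
  t   CF        PV=CF/(1+0.0275)^t    t·PV
  1       875.00       851.5815       851.5815
  2       875.00       828.7898     1,657.5796
  3     1,625.00     1,497.9864     4,493.9592
  4     1,625.00     1,457.8943     5,831.5773
  5     1,625.00     1,418.8752     7,094.3762
  6    51,625.00    43,870.1462   263,220.8770
  Σ                 49,925.2734   283,149.9508
Price P = Σ PV = 49,925.2734.
Macaulay duration = Σ(t·PV) / P = 283,149.9508 / 49,925.2734 = 5.67148 half-year periods.
In years: 5.67148 / 2 = 2.83574 years.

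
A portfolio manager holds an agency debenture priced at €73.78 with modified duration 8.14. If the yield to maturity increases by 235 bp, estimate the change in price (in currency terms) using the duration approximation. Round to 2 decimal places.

-€14.11

Duration approximation: ΔP/P ≈ -D_mod · Δy = -8.14 × (+0.0235) = -0.191290.
ΔP ≈ 73.78 × (-0.191290) = -14.1133762.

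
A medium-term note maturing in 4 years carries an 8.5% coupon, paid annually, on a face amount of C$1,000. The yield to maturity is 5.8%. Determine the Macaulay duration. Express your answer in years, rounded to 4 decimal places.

3.5753 years

Periodic yield y = 0.058. Discount each cash flow and weight by its year:
  t   CF        PV=CF/(1+0.058)^t    t·PV
  1        85.00        80.3403        80.3403
  2        85.00        75.9360       151.8720
  3        85.00        71.7731       215.3194
  4     1,085.00       865.9385     3,463.7541
  Σ                  1,093.9879     3,911.2858
Price P = Σ PV = 1,093.9879.
Macaulay duration = Σ(t·PV) / P = 3,911.2858 / 1,093.9879 = 3.57526 years.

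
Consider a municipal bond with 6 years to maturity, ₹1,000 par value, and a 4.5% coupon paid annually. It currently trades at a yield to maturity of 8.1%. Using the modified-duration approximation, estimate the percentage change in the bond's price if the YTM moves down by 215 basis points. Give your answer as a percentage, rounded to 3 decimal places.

+10.585%

Periodic yield y = 0.081. Modified duration first:
  t   CF        PV=CF/(1+0.081)^t    t·PV
  1        45.00        41.6281        41.6281
  2        45.00        38.5089        77.0178
  3        45.00        35.6234       106.8702
  4        45.00        32.9541       131.8165
  5        45.00        30.4848       152.4242
  6     1,045.00       654.8806     3,929.2836
  Σ                    834.0800     4,439.0405
P = 834.0800; D_Mac = 5.32208 yrs; D_mod = 5.32208/(1+0.081) = 4.92329 yrs.
ΔP/P ≈ -D_mod · Δy = -4.92329 × (-0.0215) = +0.105851 = +10.5851%.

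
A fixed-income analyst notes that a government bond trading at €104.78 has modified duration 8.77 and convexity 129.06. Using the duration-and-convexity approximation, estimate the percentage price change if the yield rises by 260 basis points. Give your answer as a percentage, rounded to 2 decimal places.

Duration effect: -D_mod·Δy = -8.77 × (+0.026) = -0.228020
Convexity effect: ½·C·(Δy)² = 0.5 × 129.06 × (0.026)² = +0.04362228
ΔP/P ≈ -0.228020 + 0.04362228 = -0.18439772
= -18.439772%.

-18.44%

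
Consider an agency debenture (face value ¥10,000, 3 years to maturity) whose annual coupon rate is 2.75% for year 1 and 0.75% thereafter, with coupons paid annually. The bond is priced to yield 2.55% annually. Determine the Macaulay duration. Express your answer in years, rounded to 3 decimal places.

Periodic yield y = 0.0255. Discount each cash flow and weight by its year:
  t   CF        PV=CF/(1+0.0255)^t    t·PV
  1       275.00       268.1619       268.1619
  2        75.00        71.3165       142.6330
  3    10,075.00     9,341.9612    28,025.8837
  Σ                  9,681.4396    28,436.6785
Price P = Σ PV = 9,681.4396.
Macaulay duration = Σ(t·PV) / P = 28,436.6785 / 9,681.4396 = 2.93724 years.

2.937 years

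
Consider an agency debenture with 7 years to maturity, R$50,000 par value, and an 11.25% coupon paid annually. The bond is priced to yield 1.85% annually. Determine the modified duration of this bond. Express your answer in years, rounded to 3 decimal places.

Periodic yield y = 0.0185. First find Macaulay duration:
  t   CF        PV=CF/(1+0.0185)^t    t·PV
  1     5,625.00     5,522.8277     5,522.8277
  2     5,625.00     5,422.5112    10,845.0225
  3     5,625.00     5,324.0169    15,972.0508
  4     5,625.00     5,227.3117    20,909.2466
  5     5,625.00     5,132.3629    25,661.8147
  6     5,625.00     5,039.1389    30,234.8332
  7    55,625.00    48,926.3469   342,484.4286
  Σ                 80,594.5162   451,630.2240
P = 80,594.5162; Macaulay duration = 451,630.2240 / 80,594.5162 = 5.60373 years.
Modified duration = D_Mac / (1 + y) = 5.60373 / 1.0185 = 5.50195 years.

5.502 years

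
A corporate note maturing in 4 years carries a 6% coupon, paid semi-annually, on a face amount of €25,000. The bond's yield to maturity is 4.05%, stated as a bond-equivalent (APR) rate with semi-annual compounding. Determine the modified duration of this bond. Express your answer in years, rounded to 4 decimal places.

3.5586 years

Periodic yield y = 0.02025. First find Macaulay duration:
  t   CF        PV=CF/(1+0.02025)^t    t·PV
  1       750.00       735.1139       735.1139
  2       750.00       720.5233     1,441.0467
  3       750.00       706.2223     2,118.6670
  4       750.00       692.2052     2,768.8207
  5       750.00       678.4662     3,392.3312
  6       750.00       665.0000     3,990.0000
  7       750.00       651.8010     4,562.6072
  8    25,750.00    21,934.3317   175,474.6532
  Σ                 26,783.6637   194,483.2400
P = 26,783.6637; Macaulay duration = 194,483.2400 / 26,783.6637 = 7.26126 half-year periods = 3.63063 years.
Modified duration = D_Mac / (1 + y) = 3.63063 / 1.02025 = 3.55857 years.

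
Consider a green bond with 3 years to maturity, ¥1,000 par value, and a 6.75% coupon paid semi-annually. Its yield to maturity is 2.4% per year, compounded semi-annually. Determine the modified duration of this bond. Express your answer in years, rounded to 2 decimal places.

2.75 years

Periodic yield y = 0.012. First find Macaulay duration:
  t   CF        PV=CF/(1+0.012)^t    t·PV
  1        33.75        33.3498        33.3498
  2        33.75        32.9544        65.9087
  3        33.75        32.5636        97.6908
  4        33.75        32.1775       128.7098
  5        33.75        31.7959       158.9795
  6     1,033.75       962.3487     5,774.0920
  Σ                  1,125.1898     6,258.7306
P = 1,125.1898; Macaulay duration = 6,258.7306 / 1,125.1898 = 5.56238 half-year periods = 2.78119 years.
Modified duration = D_Mac / (1 + y) = 2.78119 / 1.012 = 2.74821 years.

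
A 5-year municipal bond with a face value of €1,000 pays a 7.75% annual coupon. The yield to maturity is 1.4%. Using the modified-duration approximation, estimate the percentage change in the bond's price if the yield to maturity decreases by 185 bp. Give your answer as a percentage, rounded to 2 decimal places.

Periodic yield y = 0.014. Modified duration first:
  t   CF        PV=CF/(1+0.014)^t    t·PV
  1        77.50        76.4300        76.4300
  2        77.50        75.3747       150.7495
  3        77.50        74.3341       223.0022
  4        77.50        73.3077       293.2310
  5     1,077.50     1,005.1422     5,025.7110
  Σ                  1,304.5887     5,769.1236
P = 1,304.5887; D_Mac = 4.42218 yrs; D_mod = 4.42218/(1+0.014) = 4.36112 yrs.
ΔP/P ≈ -D_mod · Δy = -4.36112 × (-0.0185) = +0.080681 = +8.0681%.

+8.07%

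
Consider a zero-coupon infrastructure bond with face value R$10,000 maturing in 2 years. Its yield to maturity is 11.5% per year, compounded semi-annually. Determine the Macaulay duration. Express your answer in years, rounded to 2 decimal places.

A zero-coupon bond has a single cash flow at maturity, so its Macaulay duration equals its maturity: 2 years.
(Equivalently: 4 semi-annual periods ÷ 2 = 2 years.)

2.00 years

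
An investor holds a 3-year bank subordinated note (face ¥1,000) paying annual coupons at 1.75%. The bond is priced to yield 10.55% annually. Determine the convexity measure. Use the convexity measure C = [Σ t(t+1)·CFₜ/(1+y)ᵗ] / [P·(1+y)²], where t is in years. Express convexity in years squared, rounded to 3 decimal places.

With y = 0.1055:
  t   CF        PV=CF/(1+0.1055)^t    t·PV        t(t+1)·PV
  1        17.50        15.8299        15.8299          31.6599
  2        17.50        14.3193        28.6385          85.9156
  3     1,017.50       753.1096     2,259.3288       9,037.3151
  Σ                    783.2588     2,303.7972       9,154.8905
P = 783.2588.
Convexity = Σ t(t+1)·PV / [P·(1+y)²] = 9,154.8905 / (783.2588 × 1.222130) = 9.56380.

9.564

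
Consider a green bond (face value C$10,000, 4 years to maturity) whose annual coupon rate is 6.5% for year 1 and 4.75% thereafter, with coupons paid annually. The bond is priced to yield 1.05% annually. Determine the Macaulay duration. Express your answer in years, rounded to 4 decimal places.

3.7141 years

Periodic yield y = 0.0105. Discount each cash flow and weight by its year:
  t   CF        PV=CF/(1+0.0105)^t    t·PV
  1       650.00       643.2459       643.2459
  2       475.00       465.1799       930.3599
  3       475.00       460.3463     1,381.0389
  4    10,475.00    10,046.3605    40,185.4422
  Σ                 11,615.1327    43,140.0869
Price P = Σ PV = 11,615.1327.
Macaulay duration = Σ(t·PV) / P = 43,140.0869 / 11,615.1327 = 3.71413 years.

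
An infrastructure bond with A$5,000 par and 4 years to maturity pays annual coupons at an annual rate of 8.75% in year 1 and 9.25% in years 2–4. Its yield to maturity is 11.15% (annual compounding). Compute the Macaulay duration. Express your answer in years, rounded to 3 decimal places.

3.516 years

Periodic yield y = 0.1115. Discount each cash flow and weight by its year:
  t   CF        PV=CF/(1+0.1115)^t    t·PV
  1       437.50       393.6122       393.6122
  2       462.50       374.3629       748.7258
  3       462.50       336.8087     1,010.4262
  4     5,462.50     3,578.9331    14,315.7325
  Σ                  4,683.7170    16,468.4967
Price P = Σ PV = 4,683.7170.
Macaulay duration = Σ(t·PV) / P = 16,468.4967 / 4,683.7170 = 3.51612 years.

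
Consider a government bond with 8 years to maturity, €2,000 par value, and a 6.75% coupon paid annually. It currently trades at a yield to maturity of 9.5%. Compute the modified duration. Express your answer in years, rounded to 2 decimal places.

5.74 years

Periodic yield y = 0.095. First find Macaulay duration:
  t   CF        PV=CF/(1+0.095)^t    t·PV
  1       135.00       123.2877       123.2877
  2       135.00       112.5915       225.1830
  3       135.00       102.8233       308.4698
  4       135.00        93.9025       375.6101
  5       135.00        85.7557       428.7787
  6       135.00        78.3157       469.8944
  7       135.00        71.5212       500.6486
  8     2,135.00     1,032.9634     8,263.7070
  Σ                  1,701.1610    10,695.5793
P = 1,701.1610; Macaulay duration = 10,695.5793 / 1,701.1610 = 6.28722 years.
Modified duration = D_Mac / (1 + y) = 6.28722 / 1.095 = 5.74176 years.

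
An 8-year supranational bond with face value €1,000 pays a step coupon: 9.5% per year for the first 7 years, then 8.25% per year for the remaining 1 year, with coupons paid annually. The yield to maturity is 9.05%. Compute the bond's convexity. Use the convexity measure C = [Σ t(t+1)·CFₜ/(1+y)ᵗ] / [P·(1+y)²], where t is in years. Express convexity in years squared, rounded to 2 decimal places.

40.43

With y = 0.0905:
  t   CF        PV=CF/(1+0.0905)^t    t·PV        t(t+1)·PV
  1        95.00        87.1160        87.1160         174.2320
  2        95.00        79.8863       159.7726         479.3178
  3        95.00        73.2566       219.7697         879.0789
  4        95.00        67.1770       268.7082       1,343.5410
  5        95.00        61.6021       308.0103       1,848.0619
  6        95.00        56.4897       338.9384       2,372.5691
  7        95.00        51.8017       362.6118       2,900.8946
  8     1,082.50       541.2807     4,330.2456      38,972.2107
  Σ                  1,018.6101     6,075.1727      48,969.9059
P = 1,018.6101.
Convexity = Σ t(t+1)·PV / [P·(1+y)²] = 48,969.9059 / (1,018.6101 × 1.189190) = 40.42685.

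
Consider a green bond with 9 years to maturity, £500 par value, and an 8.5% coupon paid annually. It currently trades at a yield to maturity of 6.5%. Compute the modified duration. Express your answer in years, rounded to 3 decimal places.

6.380 years

Periodic yield y = 0.065. First find Macaulay duration:
  t   CF        PV=CF/(1+0.065)^t    t·PV
  1        42.50        39.9061        39.9061
  2        42.50        37.4705        74.9410
  3        42.50        35.1836       105.5508
  4        42.50        33.0362       132.1449
  5        42.50        31.0199       155.0997
  6        42.50        29.1267       174.7602
  7        42.50        27.3490       191.4431
  8        42.50        25.6798       205.4386
  9       542.50       307.7891     2,770.1021
  Σ                    566.5610     3,849.3865
P = 566.5610; Macaulay duration = 3,849.3865 / 566.5610 = 6.79430 years.
Modified duration = D_Mac / (1 + y) = 6.79430 / 1.065 = 6.37963 years.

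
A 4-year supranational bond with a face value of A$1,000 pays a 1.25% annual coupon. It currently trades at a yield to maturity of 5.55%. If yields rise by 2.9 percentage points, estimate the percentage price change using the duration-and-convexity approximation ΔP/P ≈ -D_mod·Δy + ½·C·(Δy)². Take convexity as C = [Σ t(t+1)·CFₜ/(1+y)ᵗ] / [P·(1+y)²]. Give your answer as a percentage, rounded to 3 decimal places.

With y = 0.0555:
  t   CF        PV=CF/(1+0.0555)^t    t·PV        t(t+1)·PV
  1        12.50        11.8427        11.8427          23.6855
  2        12.50        11.2200        22.4400          67.3201
  3        12.50        10.6300        31.8901         127.5606
  4     1,012.50       815.7594     3,263.0376      16,315.1878
  Σ                    849.4522     3,329.2105      16,533.7540
P = 849.4522; D_Mac = 3.91924 yrs; D_mod = 3.71316 yrs; C = 17.47093.
Duration effect: -3.71316 × (+0.029) = -0.107682
Convexity effect: 0.5 × 17.47093 × (0.029)² = +0.0073465
ΔP/P ≈ -0.107682 + 0.0073465 = -0.100335 = -10.0335%.

-10.034%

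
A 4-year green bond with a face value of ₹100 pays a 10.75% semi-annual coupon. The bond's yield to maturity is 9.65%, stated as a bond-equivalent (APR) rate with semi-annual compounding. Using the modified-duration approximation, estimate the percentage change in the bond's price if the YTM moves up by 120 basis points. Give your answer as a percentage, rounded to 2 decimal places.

Periodic yield y = 0.04825. Modified duration first:
  t   CF        PV=CF/(1+0.04825)^t    t·PV
  1        5.375         5.1276         5.1276
  2        5.375         4.8916         9.7832
  3        5.375         4.6664        13.9993
  4        5.375         4.4516        17.8065
  5        5.375         4.2467        21.2336
  6        5.375         4.0513        24.3075
  7        5.375         3.8648        27.0534
  8      105.375        72.2801       578.2406
  Σ                    103.5801       697.5517
P = 103.5801; D_Mac = 6.73442 half-year periods = 3.36721 yrs; D_mod = 3.36721/(1+0.04825) = 3.21222 yrs.
ΔP/P ≈ -D_mod · Δy = -3.21222 × (+0.012) = -0.038547 = -3.8547%.

-3.85%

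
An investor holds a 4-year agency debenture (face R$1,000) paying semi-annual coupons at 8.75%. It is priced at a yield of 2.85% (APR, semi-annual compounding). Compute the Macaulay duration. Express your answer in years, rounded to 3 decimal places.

3.519 years

Periodic yield y = 0.01425. Discount each cash flow and weight by its period:
  t   CF        PV=CF/(1+0.01425)^t    t·PV
  1        43.75        43.1353        43.1353
  2        43.75        42.5293        85.0586
  3        43.75        41.9318       125.7953
  4        43.75        41.3426       165.3705
  5        43.75        40.7618       203.8088
  6        43.75        40.1891       241.1344
  7        43.75        39.6244       277.3710
  8     1,043.75       932.0439     7,456.3510
  Σ                  1,221.5581     8,598.0248
Price P = Σ PV = 1,221.5581.
Macaulay duration = Σ(t·PV) / P = 8,598.0248 / 1,221.5581 = 7.03857 half-year periods.
In years: 7.03857 / 2 = 3.51929 years.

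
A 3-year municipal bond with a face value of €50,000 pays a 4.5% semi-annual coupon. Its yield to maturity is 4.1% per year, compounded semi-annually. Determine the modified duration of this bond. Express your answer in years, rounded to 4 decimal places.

Periodic yield y = 0.0205. First find Macaulay duration:
  t   CF        PV=CF/(1+0.0205)^t    t·PV
  1     1,125.00     1,102.4008     1,102.4008
  2     1,125.00     1,080.2555     2,160.5111
  3     1,125.00     1,058.5552     3,175.6655
  4     1,125.00     1,037.2907     4,149.1628
  5     1,125.00     1,016.4534     5,082.2671
  6    51,125.00    45,264.2435   271,585.4612
  Σ                 50,559.1991   287,255.4684
P = 50,559.1991; Macaulay duration = 287,255.4684 / 50,559.1991 = 5.68157 half-year periods = 2.84078 years.
Modified duration = D_Mac / (1 + y) = 2.84078 / 1.0205 = 2.78372 years.

2.7837 years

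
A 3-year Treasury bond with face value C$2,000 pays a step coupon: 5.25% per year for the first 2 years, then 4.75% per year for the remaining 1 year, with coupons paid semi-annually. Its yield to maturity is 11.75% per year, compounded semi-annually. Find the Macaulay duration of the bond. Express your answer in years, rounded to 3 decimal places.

2.794 years

Periodic yield y = 0.05875. Discount each cash flow and weight by its period:
  t   CF        PV=CF/(1+0.05875)^t    t·PV
  1        52.50        49.5868        49.5868
  2        52.50        46.8352        93.6704
  3        52.50        44.2363       132.7090
  4        52.50        41.7817       167.1266
  5        47.50        35.7048       178.5240
  6     2,047.50     1,453.6618     8,721.9706
  Σ                  1,671.8065     9,343.5874
Price P = Σ PV = 1,671.8065.
Macaulay duration = Σ(t·PV) / P = 9,343.5874 / 1,671.8065 = 5.58892 half-year periods.
In years: 5.58892 / 2 = 2.79446 years.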